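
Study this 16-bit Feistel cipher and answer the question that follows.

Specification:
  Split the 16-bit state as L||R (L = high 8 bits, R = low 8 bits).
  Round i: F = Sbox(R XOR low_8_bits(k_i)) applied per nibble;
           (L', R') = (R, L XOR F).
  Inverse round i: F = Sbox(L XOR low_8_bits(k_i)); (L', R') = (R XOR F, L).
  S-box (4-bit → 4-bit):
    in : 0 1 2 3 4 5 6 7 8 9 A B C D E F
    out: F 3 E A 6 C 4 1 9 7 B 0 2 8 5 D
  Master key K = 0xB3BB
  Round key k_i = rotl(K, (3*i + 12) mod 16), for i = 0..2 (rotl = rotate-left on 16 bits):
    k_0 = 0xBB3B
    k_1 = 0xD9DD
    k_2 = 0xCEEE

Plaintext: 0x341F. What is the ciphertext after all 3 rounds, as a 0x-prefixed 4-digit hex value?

s_0 = plaintext = 0x341F
s_1 = Round(s_0, k_0) = 0x1FD2
s_2 = Round(s_1, k_1) = 0xD2E2
s_3 = Round(s_2, k_2) = 0xE220

0xE220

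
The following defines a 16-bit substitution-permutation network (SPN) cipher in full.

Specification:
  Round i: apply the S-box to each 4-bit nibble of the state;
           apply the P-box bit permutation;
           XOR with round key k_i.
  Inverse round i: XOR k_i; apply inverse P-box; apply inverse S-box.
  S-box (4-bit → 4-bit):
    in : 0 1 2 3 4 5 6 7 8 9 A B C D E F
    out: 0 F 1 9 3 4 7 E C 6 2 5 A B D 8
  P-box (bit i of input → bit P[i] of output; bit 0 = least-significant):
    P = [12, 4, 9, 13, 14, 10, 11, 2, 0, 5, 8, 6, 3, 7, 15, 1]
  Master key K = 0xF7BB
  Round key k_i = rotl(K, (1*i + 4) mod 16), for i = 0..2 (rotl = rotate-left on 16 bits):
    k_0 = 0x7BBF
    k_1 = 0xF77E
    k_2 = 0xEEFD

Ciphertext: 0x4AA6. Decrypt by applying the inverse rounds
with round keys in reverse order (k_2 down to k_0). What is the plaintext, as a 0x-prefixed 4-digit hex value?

0xE2AD

s_0 = ciphertext = 0x4AA6
s_1 = InvRound(s_0, k_2) = 0xE3AC
s_2 = InvRound(s_1, k_1) = 0xCFA4
s_3 = InvRound(s_2, k_0) = 0xE2AD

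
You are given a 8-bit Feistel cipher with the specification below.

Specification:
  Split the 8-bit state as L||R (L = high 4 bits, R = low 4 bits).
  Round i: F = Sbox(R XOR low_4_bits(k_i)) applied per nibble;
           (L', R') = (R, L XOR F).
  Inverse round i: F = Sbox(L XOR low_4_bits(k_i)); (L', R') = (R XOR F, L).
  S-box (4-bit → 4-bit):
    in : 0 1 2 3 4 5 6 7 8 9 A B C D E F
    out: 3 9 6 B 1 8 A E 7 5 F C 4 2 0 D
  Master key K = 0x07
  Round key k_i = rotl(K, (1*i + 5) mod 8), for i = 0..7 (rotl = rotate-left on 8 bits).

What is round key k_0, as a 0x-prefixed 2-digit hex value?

0xE0

K = 0x07
k_0 = rotl(K, (1*0+5) mod 8) = rotl(K, 5) = 0xE0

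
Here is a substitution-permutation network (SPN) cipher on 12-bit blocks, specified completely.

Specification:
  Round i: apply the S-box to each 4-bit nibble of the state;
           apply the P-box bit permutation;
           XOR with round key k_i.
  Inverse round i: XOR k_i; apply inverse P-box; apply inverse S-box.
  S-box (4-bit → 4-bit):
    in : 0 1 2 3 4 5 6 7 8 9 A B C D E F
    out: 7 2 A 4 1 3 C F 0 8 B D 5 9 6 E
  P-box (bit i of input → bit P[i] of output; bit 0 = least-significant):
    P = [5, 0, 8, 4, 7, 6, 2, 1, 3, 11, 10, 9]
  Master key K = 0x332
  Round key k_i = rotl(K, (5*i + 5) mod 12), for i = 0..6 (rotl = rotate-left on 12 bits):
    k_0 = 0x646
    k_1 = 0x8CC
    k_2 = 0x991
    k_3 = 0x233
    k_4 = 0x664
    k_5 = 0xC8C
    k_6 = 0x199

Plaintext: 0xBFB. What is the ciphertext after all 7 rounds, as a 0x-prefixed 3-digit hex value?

s_0 = plaintext = 0xBFB
s_1 = Round(s_0, k_0) = 0x138
s_2 = Round(s_1, k_1) = 0x0C8
s_3 = Round(s_2, k_2) = 0x51D
s_4 = Round(s_3, k_3) = 0xA4B
s_5 = Round(s_4, k_4) = 0xDDC
s_6 = Round(s_5, k_5) = 0xF26
s_7 = Round(s_6, k_6) = 0xECB

0xECB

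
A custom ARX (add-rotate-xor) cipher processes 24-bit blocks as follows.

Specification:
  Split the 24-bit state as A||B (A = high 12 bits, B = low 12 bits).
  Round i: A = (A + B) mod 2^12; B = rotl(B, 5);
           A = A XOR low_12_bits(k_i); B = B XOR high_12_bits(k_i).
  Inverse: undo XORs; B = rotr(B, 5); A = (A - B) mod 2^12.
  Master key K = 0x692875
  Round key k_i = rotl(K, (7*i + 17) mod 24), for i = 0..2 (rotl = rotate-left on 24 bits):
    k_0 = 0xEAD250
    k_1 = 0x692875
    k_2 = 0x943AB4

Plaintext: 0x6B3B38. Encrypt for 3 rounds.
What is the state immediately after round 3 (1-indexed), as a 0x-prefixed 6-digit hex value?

0xC50560

s_0 = plaintext = 0x6B3B38
s_1 = Round(s_0, k_0) = 0x3BB9BB
s_2 = Round(s_1, k_1) = 0x5031E1
s_3 = Round(s_2, k_2) = 0xC50560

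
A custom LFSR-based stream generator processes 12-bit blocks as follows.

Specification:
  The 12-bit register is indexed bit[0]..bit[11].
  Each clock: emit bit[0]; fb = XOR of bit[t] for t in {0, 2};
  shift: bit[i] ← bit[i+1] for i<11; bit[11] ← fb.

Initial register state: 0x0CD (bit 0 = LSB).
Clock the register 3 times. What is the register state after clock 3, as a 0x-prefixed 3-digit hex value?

0xC19

reg_0 = 0x0CD
clock 1: out=1, reg = 0x066
clock 2: out=0, reg = 0x833
clock 3: out=1, reg = 0xC19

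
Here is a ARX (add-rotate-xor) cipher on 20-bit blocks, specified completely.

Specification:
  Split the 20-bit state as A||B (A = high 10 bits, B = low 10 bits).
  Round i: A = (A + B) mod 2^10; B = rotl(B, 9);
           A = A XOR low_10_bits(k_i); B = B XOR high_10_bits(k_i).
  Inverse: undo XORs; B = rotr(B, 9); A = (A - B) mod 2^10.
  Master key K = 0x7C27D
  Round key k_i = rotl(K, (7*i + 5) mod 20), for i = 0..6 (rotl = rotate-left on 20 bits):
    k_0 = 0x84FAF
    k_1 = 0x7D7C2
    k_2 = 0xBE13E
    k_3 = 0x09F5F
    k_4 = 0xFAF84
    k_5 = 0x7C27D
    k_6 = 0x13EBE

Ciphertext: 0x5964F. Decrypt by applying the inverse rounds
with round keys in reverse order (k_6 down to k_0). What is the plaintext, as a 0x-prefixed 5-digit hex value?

s_0 = ciphertext = 0x5964F
s_1 = InvRound(s_0, k_6) = 0xF6801
s_2 = InvRound(s_1, k_5) = 0x717E2
s_3 = InvRound(s_2, k_4) = 0x8BC12
s_4 = InvRound(s_3, k_3) = 0x4186A
s_5 = InvRound(s_4, k_2) = 0xC4D25
s_6 = InvRound(s_5, k_1) = 0xCC5A0
s_7 = InvRound(s_6, k_0) = 0x4DF67

0x4DF67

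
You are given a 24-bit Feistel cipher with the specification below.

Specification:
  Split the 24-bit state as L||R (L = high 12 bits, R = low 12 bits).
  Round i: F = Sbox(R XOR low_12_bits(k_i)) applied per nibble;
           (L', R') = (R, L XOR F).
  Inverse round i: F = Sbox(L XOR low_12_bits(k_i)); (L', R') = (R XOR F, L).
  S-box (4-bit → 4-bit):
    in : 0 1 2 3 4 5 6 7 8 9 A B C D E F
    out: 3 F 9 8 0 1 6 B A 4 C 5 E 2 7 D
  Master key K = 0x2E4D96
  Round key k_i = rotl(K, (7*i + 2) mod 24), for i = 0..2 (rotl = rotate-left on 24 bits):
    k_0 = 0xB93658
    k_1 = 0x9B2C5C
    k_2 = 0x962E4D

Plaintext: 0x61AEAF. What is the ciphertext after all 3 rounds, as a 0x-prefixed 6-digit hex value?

0xDED402

s_0 = plaintext = 0x61AEAF
s_1 = Round(s_0, k_0) = 0xEAFCC1
s_2 = Round(s_1, k_1) = 0xCC1DED
s_3 = Round(s_2, k_2) = 0xDED402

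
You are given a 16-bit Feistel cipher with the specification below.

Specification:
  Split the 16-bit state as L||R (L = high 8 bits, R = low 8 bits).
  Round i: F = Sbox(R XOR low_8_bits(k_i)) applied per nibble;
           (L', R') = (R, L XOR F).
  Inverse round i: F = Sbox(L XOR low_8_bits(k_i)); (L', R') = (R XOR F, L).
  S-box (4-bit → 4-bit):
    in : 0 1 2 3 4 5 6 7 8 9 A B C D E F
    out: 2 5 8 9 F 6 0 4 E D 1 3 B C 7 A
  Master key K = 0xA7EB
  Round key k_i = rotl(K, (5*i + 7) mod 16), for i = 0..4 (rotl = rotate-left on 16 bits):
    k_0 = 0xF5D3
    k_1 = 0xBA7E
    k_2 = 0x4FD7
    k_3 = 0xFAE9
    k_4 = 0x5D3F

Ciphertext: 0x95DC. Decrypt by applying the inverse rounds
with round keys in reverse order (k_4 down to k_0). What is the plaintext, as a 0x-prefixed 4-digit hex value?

0x0830

s_0 = ciphertext = 0x95DC
s_1 = InvRound(s_0, k_4) = 0xCD95
s_2 = InvRound(s_1, k_3) = 0x1ACD
s_3 = InvRound(s_2, k_2) = 0x711A
s_4 = InvRound(s_3, k_1) = 0x3071
s_5 = InvRound(s_4, k_0) = 0x0830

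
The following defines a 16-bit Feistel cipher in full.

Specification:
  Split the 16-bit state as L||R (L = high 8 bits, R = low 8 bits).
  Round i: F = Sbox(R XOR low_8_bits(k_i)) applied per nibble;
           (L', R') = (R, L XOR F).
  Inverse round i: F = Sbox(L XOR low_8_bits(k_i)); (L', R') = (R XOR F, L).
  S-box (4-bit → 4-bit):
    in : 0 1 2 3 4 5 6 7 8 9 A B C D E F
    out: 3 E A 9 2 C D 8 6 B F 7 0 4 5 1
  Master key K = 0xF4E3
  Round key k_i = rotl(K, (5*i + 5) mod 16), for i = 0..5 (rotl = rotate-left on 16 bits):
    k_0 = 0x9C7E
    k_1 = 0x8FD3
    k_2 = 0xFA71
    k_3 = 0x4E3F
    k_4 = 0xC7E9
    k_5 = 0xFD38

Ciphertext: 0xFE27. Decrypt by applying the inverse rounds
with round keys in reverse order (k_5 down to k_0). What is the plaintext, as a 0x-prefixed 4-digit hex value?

s_0 = ciphertext = 0xFE27
s_1 = InvRound(s_0, k_5) = 0x2AFE
s_2 = InvRound(s_1, k_4) = 0xF72A
s_3 = InvRound(s_2, k_3) = 0x2CF7
s_4 = InvRound(s_3, k_2) = 0x332C
s_5 = InvRound(s_4, k_1) = 0x7F33
s_6 = InvRound(s_5, k_0) = 0x0D7F

0x0D7F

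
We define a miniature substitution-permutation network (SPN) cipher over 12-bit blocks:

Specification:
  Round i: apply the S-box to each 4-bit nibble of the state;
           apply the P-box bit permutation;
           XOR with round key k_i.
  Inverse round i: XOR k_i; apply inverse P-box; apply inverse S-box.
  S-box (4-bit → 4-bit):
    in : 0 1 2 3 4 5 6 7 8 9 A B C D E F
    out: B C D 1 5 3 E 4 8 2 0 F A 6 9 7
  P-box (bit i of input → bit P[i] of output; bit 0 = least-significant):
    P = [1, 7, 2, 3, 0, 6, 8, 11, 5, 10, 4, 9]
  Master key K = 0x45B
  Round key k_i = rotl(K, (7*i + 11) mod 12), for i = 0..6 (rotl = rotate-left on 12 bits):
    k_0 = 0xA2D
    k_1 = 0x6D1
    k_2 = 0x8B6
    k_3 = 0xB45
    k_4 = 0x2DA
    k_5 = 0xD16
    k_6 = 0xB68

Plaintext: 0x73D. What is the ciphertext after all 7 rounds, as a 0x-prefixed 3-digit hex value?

0x61B

s_0 = plaintext = 0x73D
s_1 = Round(s_0, k_0) = 0xAB8
s_2 = Round(s_1, k_1) = 0xF98
s_3 = Round(s_2, k_2) = 0xCCE
s_4 = Round(s_3, k_3) = 0x50F
s_5 = Round(s_4, k_4) = 0xE3D
s_6 = Round(s_5, k_5) = 0xFB3
s_7 = Round(s_6, k_6) = 0x61B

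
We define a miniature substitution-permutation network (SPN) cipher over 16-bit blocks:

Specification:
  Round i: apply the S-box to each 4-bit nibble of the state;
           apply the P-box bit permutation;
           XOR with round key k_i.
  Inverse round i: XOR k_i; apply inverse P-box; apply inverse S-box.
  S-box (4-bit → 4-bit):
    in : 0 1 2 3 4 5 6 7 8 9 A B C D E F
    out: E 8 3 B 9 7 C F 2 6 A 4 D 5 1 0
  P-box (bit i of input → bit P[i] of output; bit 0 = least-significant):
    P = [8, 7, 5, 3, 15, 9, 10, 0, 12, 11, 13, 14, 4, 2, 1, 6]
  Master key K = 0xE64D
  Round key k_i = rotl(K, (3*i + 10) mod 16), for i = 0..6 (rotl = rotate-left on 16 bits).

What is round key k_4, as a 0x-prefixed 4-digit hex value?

K = 0xE64D
k_0 = rotl(K, (3*0+10) mod 16) = rotl(K, 10) = 0x3799
k_1 = rotl(K, (3*1+10) mod 16) = rotl(K, 13) = 0xBCC9
k_2 = rotl(K, (3*2+10) mod 16) = rotl(K, 0) = 0xE64D
k_3 = rotl(K, (3*3+10) mod 16) = rotl(K, 3) = 0x326F
k_4 = rotl(K, (3*4+10) mod 16) = rotl(K, 6) = 0x9379

0x9379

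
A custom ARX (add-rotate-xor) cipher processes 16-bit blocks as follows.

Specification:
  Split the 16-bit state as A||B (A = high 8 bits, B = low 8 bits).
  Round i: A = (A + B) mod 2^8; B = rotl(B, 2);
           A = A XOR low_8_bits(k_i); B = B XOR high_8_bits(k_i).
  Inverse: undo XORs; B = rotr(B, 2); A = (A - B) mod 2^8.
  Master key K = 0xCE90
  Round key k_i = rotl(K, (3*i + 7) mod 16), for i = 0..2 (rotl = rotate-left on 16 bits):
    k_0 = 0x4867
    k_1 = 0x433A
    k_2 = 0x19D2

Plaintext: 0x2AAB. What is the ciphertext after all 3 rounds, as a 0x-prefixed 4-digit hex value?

0xA87A

s_0 = plaintext = 0x2AAB
s_1 = Round(s_0, k_0) = 0xB2E6
s_2 = Round(s_1, k_1) = 0xA2D8
s_3 = Round(s_2, k_2) = 0xA87A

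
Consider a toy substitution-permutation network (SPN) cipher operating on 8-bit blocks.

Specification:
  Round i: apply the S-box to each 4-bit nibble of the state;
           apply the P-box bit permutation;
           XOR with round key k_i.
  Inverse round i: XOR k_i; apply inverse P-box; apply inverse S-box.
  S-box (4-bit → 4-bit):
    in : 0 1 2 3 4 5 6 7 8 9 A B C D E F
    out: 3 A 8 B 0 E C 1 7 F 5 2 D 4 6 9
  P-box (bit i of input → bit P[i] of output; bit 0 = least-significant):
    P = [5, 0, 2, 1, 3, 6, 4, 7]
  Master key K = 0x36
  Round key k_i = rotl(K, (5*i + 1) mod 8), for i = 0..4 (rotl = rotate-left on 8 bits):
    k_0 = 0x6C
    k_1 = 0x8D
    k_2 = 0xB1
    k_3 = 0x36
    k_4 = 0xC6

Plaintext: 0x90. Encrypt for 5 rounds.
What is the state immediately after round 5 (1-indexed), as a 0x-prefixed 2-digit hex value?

s_0 = plaintext = 0x90
s_1 = Round(s_0, k_0) = 0x95
s_2 = Round(s_1, k_1) = 0x52
s_3 = Round(s_2, k_2) = 0x63
s_4 = Round(s_3, k_3) = 0x85
s_5 = Round(s_4, k_4) = 0x99

0x99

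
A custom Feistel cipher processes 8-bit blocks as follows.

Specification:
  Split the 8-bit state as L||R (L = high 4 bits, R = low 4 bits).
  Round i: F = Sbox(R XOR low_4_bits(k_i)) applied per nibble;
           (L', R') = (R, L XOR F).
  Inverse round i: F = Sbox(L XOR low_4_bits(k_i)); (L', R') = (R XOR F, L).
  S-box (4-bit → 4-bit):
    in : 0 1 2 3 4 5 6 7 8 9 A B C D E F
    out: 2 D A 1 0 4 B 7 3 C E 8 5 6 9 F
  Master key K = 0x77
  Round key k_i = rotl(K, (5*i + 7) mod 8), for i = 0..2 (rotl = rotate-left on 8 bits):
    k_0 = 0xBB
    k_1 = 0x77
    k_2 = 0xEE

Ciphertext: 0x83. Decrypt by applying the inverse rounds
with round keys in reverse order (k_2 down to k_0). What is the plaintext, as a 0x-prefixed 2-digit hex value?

s_0 = ciphertext = 0x83
s_1 = InvRound(s_0, k_2) = 0x88
s_2 = InvRound(s_1, k_1) = 0x78
s_3 = InvRound(s_2, k_0) = 0xD7

0xD7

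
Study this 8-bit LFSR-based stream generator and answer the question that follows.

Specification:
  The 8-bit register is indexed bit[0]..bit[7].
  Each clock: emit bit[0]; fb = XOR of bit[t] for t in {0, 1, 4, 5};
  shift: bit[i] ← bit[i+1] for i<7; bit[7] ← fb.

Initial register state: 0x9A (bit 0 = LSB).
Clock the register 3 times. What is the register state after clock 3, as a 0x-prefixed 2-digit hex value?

reg_0 = 0x9A
clock 1: out=0, reg = 0x4D
clock 2: out=1, reg = 0xA6
clock 3: out=0, reg = 0x53

0x53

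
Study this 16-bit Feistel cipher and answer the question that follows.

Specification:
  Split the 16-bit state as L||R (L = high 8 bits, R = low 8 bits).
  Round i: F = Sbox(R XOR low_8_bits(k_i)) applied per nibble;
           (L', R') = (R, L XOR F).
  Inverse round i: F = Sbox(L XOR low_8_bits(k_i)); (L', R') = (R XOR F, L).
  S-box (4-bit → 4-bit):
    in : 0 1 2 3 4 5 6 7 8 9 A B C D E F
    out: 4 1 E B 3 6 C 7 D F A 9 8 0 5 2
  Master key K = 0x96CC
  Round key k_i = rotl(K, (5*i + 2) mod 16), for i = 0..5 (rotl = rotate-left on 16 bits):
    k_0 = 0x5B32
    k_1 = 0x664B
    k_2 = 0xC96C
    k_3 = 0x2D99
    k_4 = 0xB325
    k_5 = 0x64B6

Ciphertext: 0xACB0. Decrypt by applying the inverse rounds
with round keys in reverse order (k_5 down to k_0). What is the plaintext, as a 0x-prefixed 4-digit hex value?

s_0 = ciphertext = 0xACB0
s_1 = InvRound(s_0, k_5) = 0xAAAC
s_2 = InvRound(s_1, k_4) = 0x7EAA
s_3 = InvRound(s_2, k_3) = 0xFD7E
s_4 = InvRound(s_3, k_2) = 0x8FFD
s_5 = InvRound(s_4, k_1) = 0x7E8F
s_6 = InvRound(s_5, k_0) = 0xB77E

0xB77E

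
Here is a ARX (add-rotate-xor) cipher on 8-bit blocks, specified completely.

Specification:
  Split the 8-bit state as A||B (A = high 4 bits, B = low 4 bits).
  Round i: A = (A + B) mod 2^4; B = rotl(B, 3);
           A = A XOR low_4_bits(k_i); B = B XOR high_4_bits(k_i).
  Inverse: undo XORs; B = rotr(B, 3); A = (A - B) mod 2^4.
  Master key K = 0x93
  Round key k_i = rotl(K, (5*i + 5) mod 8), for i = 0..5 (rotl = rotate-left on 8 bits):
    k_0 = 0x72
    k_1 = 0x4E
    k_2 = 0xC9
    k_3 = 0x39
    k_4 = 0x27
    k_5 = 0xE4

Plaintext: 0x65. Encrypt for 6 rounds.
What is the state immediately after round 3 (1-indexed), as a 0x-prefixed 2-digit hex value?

s_0 = plaintext = 0x65
s_1 = Round(s_0, k_0) = 0x9D
s_2 = Round(s_1, k_1) = 0x8A
s_3 = Round(s_2, k_2) = 0xB9
s_4 = Round(s_3, k_3) = 0xDF
s_5 = Round(s_4, k_4) = 0xBD
s_6 = Round(s_5, k_5) = 0xC0

0xB9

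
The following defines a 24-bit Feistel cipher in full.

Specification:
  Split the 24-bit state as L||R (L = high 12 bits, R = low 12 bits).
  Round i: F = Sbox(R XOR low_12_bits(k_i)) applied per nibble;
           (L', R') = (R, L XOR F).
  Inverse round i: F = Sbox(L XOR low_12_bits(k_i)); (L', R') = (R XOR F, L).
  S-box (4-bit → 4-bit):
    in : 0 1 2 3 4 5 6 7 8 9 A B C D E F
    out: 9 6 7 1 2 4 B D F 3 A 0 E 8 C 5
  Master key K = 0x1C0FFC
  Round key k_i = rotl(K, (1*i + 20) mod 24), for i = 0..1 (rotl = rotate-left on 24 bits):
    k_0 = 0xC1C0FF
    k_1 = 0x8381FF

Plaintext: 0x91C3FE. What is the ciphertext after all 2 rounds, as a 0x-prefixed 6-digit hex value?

s_0 = plaintext = 0x91C3FE
s_1 = Round(s_0, k_0) = 0x3FE88A
s_2 = Round(s_1, k_1) = 0x88A02A

0x88A02A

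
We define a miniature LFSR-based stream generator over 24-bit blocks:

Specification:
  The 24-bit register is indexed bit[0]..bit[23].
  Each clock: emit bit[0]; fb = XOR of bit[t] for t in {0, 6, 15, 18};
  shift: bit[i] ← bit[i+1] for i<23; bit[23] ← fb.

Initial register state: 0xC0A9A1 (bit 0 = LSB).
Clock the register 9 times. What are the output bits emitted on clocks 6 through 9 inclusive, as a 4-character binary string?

reg_0 = 0xC0A9A1
clock 1: out=1, reg = 0x6054D0
clock 2: out=0, reg = 0xB02A68
clock 3: out=0, reg = 0xD81534
clock 4: out=0, reg = 0x6C0A9A
clock 5: out=0, reg = 0xB6054D
clock 6: out=1, reg = 0xDB02A6
clock 7: out=0, reg = 0x6D8153
clock 8: out=1, reg = 0x36C0A9
clock 9: out=1, reg = 0x9B6054

1011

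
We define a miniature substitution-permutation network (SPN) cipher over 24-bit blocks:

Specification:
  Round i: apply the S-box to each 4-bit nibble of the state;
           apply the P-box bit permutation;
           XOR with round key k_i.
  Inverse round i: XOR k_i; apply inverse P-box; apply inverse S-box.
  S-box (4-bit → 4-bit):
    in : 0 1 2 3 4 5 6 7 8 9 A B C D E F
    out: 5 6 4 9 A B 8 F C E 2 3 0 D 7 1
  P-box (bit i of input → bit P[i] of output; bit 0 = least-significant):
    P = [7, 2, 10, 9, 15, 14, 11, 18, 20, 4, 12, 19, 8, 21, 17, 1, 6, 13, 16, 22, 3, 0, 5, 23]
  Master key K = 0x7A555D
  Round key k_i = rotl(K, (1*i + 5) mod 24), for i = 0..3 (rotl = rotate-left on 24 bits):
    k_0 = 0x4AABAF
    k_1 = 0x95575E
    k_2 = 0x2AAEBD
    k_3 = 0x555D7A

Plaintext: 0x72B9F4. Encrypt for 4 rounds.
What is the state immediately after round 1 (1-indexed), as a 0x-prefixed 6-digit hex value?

0xE33892

s_0 = plaintext = 0x72B9F4
s_1 = Round(s_0, k_0) = 0xE33892
s_2 = Round(s_1, k_1) = 0xD90A35
s_3 = Round(s_2, k_2) = 0xED0D01
s_4 = Round(s_3, k_3) = 0x0EC017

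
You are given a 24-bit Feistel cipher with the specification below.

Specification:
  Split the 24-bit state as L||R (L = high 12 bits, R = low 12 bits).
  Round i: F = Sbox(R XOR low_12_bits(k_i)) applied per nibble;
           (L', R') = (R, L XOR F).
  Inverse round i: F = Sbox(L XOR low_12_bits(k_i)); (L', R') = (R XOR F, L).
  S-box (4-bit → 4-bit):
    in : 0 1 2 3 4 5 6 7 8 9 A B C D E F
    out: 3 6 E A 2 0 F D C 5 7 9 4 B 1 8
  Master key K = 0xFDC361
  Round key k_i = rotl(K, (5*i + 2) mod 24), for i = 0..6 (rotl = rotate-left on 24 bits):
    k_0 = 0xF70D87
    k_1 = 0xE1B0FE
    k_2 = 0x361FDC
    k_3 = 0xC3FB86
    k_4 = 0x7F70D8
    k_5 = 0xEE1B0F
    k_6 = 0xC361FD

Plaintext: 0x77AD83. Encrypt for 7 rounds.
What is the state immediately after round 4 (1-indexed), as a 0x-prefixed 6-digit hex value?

0x70BBD7

s_0 = plaintext = 0x77AD83
s_1 = Round(s_0, k_0) = 0xD83448
s_2 = Round(s_1, k_1) = 0x448F1C
s_3 = Round(s_2, k_2) = 0xF1C70B
s_4 = Round(s_3, k_3) = 0x70BBD7
s_5 = Round(s_4, k_4) = 0xBD7E33
s_6 = Round(s_5, k_5) = 0xE33B73
s_7 = Round(s_6, k_6) = 0xB739F2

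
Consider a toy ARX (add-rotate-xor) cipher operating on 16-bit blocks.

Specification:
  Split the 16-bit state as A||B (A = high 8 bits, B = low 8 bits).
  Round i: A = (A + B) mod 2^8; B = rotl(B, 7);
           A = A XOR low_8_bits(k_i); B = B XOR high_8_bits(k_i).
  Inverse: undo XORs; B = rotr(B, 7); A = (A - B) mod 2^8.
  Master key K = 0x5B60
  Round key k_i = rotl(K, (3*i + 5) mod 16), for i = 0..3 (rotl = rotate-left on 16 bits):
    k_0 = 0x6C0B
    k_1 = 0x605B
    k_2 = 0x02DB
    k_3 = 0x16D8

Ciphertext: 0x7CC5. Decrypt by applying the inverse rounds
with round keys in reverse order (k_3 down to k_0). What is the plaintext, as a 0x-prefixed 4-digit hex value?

s_0 = ciphertext = 0x7CC5
s_1 = InvRound(s_0, k_3) = 0xFDA7
s_2 = InvRound(s_1, k_2) = 0xDB4B
s_3 = InvRound(s_2, k_1) = 0x2A56
s_4 = InvRound(s_3, k_0) = 0xAD74

0xAD74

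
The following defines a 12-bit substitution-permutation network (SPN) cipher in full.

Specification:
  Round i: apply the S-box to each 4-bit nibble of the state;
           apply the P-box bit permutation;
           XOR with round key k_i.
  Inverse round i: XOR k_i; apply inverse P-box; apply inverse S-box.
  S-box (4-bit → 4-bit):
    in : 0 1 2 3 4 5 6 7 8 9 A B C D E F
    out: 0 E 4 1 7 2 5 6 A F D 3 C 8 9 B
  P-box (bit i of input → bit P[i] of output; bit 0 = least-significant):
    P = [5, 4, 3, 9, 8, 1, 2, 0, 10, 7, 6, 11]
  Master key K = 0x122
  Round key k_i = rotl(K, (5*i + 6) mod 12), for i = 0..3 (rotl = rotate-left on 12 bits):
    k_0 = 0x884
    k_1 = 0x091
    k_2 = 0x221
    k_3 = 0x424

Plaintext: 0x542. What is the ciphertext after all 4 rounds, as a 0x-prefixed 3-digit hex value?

0xE53

s_0 = plaintext = 0x542
s_1 = Round(s_0, k_0) = 0x90A
s_2 = Round(s_1, k_1) = 0xE79
s_3 = Round(s_2, k_2) = 0xC1F
s_4 = Round(s_3, k_3) = 0xE53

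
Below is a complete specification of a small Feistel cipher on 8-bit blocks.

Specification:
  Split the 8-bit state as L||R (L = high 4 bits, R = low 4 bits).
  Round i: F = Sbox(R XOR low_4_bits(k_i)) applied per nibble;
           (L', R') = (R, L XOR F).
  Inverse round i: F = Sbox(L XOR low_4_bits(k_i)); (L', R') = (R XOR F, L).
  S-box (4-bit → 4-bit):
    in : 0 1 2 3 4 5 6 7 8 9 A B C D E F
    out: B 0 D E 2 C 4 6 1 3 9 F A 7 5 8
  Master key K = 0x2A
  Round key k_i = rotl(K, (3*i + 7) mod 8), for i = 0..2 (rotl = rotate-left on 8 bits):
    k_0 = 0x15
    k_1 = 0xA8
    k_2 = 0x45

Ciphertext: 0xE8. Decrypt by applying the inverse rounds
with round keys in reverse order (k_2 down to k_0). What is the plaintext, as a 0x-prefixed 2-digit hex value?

0x96

s_0 = ciphertext = 0xE8
s_1 = InvRound(s_0, k_2) = 0x7E
s_2 = InvRound(s_1, k_1) = 0x67
s_3 = InvRound(s_2, k_0) = 0x96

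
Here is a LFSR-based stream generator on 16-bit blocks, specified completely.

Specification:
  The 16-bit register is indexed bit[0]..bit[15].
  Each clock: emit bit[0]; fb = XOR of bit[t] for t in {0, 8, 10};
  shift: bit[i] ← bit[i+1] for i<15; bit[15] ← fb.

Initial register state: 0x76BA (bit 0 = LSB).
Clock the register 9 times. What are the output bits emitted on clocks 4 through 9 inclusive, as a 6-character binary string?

111010

reg_0 = 0x76BA
clock 1: out=0, reg = 0xBB5D
clock 2: out=1, reg = 0x5DAE
clock 3: out=0, reg = 0x2ED7
clock 4: out=1, reg = 0x176B
clock 5: out=1, reg = 0x8BB5
clock 6: out=1, reg = 0x45DA
clock 7: out=0, reg = 0x22ED
clock 8: out=1, reg = 0x9176
clock 9: out=0, reg = 0xC8BB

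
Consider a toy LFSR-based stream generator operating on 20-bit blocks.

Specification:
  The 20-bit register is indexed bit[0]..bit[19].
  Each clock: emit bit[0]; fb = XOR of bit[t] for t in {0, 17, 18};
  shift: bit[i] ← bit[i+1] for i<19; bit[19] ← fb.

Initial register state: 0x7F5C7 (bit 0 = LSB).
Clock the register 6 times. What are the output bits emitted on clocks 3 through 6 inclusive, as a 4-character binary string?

1000

reg_0 = 0x7F5C7
clock 1: out=1, reg = 0xBFAE3
clock 2: out=1, reg = 0x5FD71
clock 3: out=1, reg = 0x2FEB8
clock 4: out=0, reg = 0x97F5C
clock 5: out=0, reg = 0x4BFAE
clock 6: out=0, reg = 0xA5FD7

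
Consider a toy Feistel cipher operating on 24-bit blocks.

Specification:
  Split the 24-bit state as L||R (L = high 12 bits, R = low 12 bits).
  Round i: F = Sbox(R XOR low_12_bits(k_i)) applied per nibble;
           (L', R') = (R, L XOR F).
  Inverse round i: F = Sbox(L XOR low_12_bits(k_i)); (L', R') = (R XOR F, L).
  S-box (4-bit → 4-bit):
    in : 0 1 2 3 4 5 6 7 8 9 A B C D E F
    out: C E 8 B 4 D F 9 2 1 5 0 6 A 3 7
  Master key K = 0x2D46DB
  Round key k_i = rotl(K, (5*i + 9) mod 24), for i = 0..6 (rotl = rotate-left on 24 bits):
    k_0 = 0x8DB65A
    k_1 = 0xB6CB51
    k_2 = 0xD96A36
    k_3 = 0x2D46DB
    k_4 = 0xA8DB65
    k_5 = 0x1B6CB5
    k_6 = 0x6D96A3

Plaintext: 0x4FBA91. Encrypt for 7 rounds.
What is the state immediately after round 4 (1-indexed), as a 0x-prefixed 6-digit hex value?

0xCF3E76

s_0 = plaintext = 0x4FBA91
s_1 = Round(s_0, k_0) = 0xA9129B
s_2 = Round(s_1, k_1) = 0x29BBF4
s_3 = Round(s_2, k_2) = 0xBF4CF3
s_4 = Round(s_3, k_3) = 0xCF3E76
s_5 = Round(s_4, k_4) = 0xE76118
s_6 = Round(s_5, k_5) = 0x11842C
s_7 = Round(s_6, k_6) = 0x42C93F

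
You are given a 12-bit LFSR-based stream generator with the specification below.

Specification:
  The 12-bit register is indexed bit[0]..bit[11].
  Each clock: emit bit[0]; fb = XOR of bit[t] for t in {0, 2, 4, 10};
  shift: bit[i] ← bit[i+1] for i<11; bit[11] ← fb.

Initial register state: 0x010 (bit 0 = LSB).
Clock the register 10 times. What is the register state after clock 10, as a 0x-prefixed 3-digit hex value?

reg_0 = 0x010
clock 1: out=0, reg = 0x808
clock 2: out=0, reg = 0x404
clock 3: out=0, reg = 0x202
clock 4: out=0, reg = 0x101
clock 5: out=1, reg = 0x880
clock 6: out=0, reg = 0x440
clock 7: out=0, reg = 0xA20
clock 8: out=0, reg = 0x510
clock 9: out=0, reg = 0x288
clock 10: out=0, reg = 0x144

0x144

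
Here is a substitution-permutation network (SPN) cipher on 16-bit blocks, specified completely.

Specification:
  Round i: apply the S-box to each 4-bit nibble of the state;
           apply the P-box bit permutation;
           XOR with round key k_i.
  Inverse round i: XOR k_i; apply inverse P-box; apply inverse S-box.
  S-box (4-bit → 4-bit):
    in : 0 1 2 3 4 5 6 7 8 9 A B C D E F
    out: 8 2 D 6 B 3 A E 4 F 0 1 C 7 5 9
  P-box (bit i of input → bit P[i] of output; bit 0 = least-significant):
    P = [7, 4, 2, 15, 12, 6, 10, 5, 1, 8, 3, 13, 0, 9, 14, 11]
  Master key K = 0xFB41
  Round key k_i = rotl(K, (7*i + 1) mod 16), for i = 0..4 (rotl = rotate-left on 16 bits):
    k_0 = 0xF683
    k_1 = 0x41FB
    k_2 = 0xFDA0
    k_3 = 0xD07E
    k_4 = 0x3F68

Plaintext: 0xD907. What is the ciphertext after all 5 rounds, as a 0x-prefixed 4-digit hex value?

s_0 = plaintext = 0xD907
s_1 = Round(s_0, k_0) = 0x15BC
s_2 = Round(s_1, k_1) = 0xD2FD
s_3 = Round(s_2, k_2) = 0x8F1F
s_4 = Round(s_3, k_3) = 0x30BC
s_5 = Round(s_4, k_4) = 0xCD6C

0xCD6C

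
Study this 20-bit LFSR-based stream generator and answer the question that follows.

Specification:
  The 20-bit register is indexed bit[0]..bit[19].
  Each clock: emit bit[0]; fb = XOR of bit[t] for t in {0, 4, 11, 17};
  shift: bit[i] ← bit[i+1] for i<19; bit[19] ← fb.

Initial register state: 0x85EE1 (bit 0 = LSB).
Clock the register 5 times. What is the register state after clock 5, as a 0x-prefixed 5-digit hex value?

reg_0 = 0x85EE1
clock 1: out=1, reg = 0x42F70
clock 2: out=0, reg = 0x217B8
clock 3: out=0, reg = 0x10BDC
clock 4: out=0, reg = 0x085EE
clock 5: out=0, reg = 0x042F7

0x042F7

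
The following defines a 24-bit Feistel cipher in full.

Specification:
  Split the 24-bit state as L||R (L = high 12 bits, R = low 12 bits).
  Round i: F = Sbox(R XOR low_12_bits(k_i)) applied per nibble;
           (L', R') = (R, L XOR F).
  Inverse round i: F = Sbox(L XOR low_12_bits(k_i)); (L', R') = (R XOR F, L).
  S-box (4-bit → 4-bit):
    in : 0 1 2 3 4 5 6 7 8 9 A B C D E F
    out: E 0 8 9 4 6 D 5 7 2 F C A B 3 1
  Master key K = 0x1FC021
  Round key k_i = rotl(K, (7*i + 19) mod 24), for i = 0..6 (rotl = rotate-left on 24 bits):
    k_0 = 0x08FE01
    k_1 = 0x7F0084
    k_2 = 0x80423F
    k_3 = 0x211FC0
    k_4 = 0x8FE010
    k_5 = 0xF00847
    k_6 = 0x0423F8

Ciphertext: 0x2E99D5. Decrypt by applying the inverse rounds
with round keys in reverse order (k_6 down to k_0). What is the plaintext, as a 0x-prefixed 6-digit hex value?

0xF3E6DA

s_0 = ciphertext = 0x2E99D5
s_1 = InvRound(s_0, k_6) = 0x9D52E9
s_2 = InvRound(s_1, k_5) = 0x2C19D5
s_3 = InvRound(s_2, k_4) = 0x1652C1
s_4 = InvRound(s_3, k_3) = 0x137165
s_5 = InvRound(s_4, k_2) = 0x882137
s_6 = InvRound(s_5, k_1) = 0x6DA882
s_7 = InvRound(s_6, k_0) = 0xF3E6DA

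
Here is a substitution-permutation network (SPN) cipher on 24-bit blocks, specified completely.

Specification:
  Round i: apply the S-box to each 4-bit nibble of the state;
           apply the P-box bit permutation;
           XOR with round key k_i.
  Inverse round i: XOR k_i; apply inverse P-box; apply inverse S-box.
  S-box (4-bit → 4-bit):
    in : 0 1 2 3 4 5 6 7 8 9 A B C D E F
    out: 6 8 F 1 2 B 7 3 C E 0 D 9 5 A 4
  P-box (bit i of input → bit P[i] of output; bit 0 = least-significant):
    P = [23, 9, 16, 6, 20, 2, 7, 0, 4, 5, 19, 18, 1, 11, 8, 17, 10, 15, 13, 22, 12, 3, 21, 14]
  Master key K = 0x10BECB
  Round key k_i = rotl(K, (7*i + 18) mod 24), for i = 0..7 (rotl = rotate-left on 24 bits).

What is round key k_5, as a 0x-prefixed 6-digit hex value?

K = 0x10BECB
k_0 = rotl(K, (7*0+18) mod 24) = rotl(K, 18) = 0x2C42FB
k_1 = rotl(K, (7*1+18) mod 24) = rotl(K, 1) = 0x217D96
k_2 = rotl(K, (7*2+18) mod 24) = rotl(K, 8) = 0xBECB10
k_3 = rotl(K, (7*3+18) mod 24) = rotl(K, 15) = 0x65885F
k_4 = rotl(K, (7*4+18) mod 24) = rotl(K, 22) = 0xC42FB2
k_5 = rotl(K, (7*5+18) mod 24) = rotl(K, 5) = 0x17D962

0x17D962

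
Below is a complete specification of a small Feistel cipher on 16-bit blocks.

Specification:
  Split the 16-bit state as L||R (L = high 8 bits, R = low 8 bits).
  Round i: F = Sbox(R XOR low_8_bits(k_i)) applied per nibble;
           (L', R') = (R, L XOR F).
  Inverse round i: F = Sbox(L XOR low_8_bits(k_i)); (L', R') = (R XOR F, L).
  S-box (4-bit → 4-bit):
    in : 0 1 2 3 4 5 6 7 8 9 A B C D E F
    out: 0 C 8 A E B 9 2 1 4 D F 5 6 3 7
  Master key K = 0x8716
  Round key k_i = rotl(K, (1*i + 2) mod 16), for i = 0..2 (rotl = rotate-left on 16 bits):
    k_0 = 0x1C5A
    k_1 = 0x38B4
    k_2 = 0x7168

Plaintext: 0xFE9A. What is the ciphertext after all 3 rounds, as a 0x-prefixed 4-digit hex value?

0x5709

s_0 = plaintext = 0xFE9A
s_1 = Round(s_0, k_0) = 0x9AAE
s_2 = Round(s_1, k_1) = 0xAE57
s_3 = Round(s_2, k_2) = 0x5709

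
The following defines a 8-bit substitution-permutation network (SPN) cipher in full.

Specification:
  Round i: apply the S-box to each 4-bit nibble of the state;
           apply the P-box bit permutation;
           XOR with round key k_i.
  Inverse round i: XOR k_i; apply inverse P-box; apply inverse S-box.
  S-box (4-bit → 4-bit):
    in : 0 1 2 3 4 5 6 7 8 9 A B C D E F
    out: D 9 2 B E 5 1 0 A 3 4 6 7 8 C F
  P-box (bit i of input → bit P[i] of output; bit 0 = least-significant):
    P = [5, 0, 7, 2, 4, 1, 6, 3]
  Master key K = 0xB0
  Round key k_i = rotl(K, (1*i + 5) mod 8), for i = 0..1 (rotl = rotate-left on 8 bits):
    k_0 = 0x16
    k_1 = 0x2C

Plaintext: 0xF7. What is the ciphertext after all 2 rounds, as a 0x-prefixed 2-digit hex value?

s_0 = plaintext = 0xF7
s_1 = Round(s_0, k_0) = 0x4C
s_2 = Round(s_1, k_1) = 0xC7

0xC7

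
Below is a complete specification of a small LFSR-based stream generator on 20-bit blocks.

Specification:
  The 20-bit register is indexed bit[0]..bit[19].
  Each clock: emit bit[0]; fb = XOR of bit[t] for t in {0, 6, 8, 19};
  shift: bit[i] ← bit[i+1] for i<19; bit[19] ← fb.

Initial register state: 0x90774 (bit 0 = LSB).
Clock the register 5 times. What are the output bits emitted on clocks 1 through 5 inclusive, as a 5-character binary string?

reg_0 = 0x90774
clock 1: out=0, reg = 0xC83BA
clock 2: out=0, reg = 0x641DD
clock 3: out=1, reg = 0xB20EE
clock 4: out=0, reg = 0x59077
clock 5: out=1, reg = 0x2C83B

00101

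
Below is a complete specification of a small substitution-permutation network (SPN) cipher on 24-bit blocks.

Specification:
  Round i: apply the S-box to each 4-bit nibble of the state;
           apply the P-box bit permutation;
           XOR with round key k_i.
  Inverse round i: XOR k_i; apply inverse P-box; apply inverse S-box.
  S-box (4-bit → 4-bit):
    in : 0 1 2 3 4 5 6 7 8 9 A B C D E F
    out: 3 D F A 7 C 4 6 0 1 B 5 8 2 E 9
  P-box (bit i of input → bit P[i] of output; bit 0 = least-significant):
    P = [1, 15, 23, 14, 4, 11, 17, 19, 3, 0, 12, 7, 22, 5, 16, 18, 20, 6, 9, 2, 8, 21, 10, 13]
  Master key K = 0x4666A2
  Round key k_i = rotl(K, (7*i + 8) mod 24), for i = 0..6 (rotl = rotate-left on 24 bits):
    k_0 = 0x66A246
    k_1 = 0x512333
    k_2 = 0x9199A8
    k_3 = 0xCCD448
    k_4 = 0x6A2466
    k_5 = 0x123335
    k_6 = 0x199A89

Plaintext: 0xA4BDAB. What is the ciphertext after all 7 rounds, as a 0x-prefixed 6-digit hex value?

s_0 = plaintext = 0xA4BDAB
s_1 = Round(s_0, k_0) = 0x9F8915
s_2 = Round(s_1, k_1) = 0xCB622F
s_3 = Round(s_2, k_2) = 0x8AE333
s_4 = Round(s_3, k_3) = 0xD11CAD
s_5 = Round(s_4, k_4) = 0x17AEF2
s_6 = Round(s_5, k_5) = 0xDEC4C6
s_7 = Round(s_6, k_6) = 0xB588C4

0xB588C4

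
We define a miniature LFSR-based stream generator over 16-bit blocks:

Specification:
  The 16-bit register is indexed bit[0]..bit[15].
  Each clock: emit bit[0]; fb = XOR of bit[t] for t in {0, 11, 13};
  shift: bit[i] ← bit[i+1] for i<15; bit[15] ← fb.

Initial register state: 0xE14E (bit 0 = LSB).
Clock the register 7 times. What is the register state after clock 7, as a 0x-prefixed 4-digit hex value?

reg_0 = 0xE14E
clock 1: out=0, reg = 0xF0A7
clock 2: out=1, reg = 0x7853
clock 3: out=1, reg = 0xBC29
clock 4: out=1, reg = 0xDE14
clock 5: out=0, reg = 0xEF0A
clock 6: out=0, reg = 0x7785
clock 7: out=1, reg = 0x3BC2

0x3BC2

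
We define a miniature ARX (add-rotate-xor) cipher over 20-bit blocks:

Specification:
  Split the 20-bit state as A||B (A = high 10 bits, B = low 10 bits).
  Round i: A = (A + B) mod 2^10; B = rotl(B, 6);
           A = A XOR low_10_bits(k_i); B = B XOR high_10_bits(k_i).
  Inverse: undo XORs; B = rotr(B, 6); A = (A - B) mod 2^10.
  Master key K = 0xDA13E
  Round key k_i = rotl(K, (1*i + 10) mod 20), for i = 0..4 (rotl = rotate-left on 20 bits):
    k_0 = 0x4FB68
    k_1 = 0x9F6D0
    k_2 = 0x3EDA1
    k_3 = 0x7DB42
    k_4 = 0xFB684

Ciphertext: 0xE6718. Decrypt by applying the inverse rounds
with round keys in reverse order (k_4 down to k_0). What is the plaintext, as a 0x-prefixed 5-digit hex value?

s_0 = ciphertext = 0xE6718
s_1 = InvRound(s_0, k_4) = 0x72B53
s_2 = InvRound(s_1, k_3) = 0x0BA5A
s_3 = InvRound(s_2, k_2) = 0xDD61A
s_4 = InvRound(s_3, k_1) = 0xCD271
s_5 = InvRound(s_4, k_0) = 0xD7CFD

0xD7CFD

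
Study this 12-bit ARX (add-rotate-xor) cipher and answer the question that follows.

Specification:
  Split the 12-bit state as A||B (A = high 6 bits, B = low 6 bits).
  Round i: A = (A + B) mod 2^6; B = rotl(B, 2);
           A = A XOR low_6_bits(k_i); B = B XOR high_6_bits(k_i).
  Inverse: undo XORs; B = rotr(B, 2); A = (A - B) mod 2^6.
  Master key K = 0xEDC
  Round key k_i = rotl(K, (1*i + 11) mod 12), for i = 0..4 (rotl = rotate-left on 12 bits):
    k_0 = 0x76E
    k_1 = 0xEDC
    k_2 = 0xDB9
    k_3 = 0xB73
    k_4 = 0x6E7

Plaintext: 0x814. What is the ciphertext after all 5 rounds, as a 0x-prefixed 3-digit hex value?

0x38B

s_0 = plaintext = 0x814
s_1 = Round(s_0, k_0) = 0x68C
s_2 = Round(s_1, k_1) = 0xE8B
s_3 = Round(s_2, k_2) = 0xF1A
s_4 = Round(s_3, k_3) = 0x944
s_5 = Round(s_4, k_4) = 0x38B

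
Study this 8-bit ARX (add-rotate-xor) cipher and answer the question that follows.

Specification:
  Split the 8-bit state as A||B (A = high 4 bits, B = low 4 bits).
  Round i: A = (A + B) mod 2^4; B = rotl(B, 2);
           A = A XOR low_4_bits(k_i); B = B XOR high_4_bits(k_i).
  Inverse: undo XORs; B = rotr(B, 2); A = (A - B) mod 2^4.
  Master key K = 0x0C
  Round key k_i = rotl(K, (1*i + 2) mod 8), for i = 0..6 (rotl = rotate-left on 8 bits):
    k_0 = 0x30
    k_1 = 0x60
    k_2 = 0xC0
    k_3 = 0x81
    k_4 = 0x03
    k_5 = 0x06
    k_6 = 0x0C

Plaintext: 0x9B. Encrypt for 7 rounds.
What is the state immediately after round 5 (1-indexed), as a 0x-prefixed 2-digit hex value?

0x6A

s_0 = plaintext = 0x9B
s_1 = Round(s_0, k_0) = 0x4D
s_2 = Round(s_1, k_1) = 0x11
s_3 = Round(s_2, k_2) = 0x28
s_4 = Round(s_3, k_3) = 0xBA
s_5 = Round(s_4, k_4) = 0x6A
s_6 = Round(s_5, k_5) = 0x6A
s_7 = Round(s_6, k_6) = 0xCA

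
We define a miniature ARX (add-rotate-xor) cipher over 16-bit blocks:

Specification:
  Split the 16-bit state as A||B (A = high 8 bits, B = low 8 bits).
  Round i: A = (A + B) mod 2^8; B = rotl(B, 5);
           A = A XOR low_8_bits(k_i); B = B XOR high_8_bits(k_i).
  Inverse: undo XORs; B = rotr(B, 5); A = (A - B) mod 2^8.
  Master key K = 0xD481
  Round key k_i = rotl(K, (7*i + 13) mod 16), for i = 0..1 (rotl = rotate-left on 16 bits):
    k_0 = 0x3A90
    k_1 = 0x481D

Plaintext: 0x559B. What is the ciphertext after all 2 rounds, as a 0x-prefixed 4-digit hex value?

s_0 = plaintext = 0x559B
s_1 = Round(s_0, k_0) = 0x6049
s_2 = Round(s_1, k_1) = 0xB461

0xB461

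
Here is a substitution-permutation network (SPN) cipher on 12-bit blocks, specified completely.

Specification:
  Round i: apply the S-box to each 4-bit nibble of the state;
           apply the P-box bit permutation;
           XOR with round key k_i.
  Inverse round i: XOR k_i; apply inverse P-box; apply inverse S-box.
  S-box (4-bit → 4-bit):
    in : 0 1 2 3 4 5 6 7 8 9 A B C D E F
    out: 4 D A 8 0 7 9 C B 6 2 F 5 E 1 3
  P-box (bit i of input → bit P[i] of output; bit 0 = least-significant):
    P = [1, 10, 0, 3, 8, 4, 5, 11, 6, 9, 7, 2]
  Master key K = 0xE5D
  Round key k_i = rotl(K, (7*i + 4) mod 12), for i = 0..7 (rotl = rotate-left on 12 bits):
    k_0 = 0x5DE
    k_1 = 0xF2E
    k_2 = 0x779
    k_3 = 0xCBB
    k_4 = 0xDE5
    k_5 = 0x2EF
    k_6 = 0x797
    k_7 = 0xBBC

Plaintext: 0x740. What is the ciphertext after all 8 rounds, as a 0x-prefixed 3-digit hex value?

s_0 = plaintext = 0x740
s_1 = Round(s_0, k_0) = 0x55B
s_2 = Round(s_1, k_1) = 0x8D5
s_3 = Round(s_2, k_2) = 0x90E
s_4 = Round(s_3, k_3) = 0xE19
s_5 = Round(s_4, k_4) = 0x084
s_6 = Round(s_5, k_5) = 0xB7F
s_7 = Round(s_6, k_6) = 0x971
s_8 = Round(s_7, k_7) = 0x117

0x117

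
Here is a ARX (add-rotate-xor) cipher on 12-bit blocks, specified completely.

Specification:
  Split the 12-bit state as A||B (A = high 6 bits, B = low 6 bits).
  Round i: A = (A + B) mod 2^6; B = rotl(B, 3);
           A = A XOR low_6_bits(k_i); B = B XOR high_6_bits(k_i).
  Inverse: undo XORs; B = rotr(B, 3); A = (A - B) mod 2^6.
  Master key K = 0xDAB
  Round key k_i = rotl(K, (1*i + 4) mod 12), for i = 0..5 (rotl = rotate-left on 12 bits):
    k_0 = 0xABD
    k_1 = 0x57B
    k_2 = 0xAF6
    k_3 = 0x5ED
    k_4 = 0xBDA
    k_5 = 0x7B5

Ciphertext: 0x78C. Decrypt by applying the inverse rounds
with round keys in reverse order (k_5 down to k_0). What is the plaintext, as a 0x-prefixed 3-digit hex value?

0xFA5

s_0 = ciphertext = 0x78C
s_1 = InvRound(s_0, k_5) = 0x652
s_2 = InvRound(s_1, k_4) = 0x52F
s_3 = InvRound(s_2, k_3) = 0xC87
s_4 = InvRound(s_3, k_2) = 0x7E5
s_5 = InvRound(s_4, k_1) = 0x786
s_6 = InvRound(s_5, k_0) = 0xFA5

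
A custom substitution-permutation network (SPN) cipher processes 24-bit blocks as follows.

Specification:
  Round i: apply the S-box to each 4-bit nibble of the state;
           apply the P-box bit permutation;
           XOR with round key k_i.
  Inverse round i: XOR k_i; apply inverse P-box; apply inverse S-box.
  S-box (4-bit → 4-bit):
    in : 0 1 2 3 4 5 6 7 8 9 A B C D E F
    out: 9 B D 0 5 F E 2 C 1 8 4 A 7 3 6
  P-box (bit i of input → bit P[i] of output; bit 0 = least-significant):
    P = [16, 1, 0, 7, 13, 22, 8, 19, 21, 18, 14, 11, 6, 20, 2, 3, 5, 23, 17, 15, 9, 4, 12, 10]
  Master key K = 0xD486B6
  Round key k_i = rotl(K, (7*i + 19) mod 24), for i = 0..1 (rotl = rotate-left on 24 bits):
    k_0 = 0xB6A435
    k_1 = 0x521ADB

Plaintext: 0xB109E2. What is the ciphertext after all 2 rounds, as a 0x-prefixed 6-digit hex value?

s_0 = plaintext = 0xB109E2
s_1 = Round(s_0, k_0) = 0x5714DC
s_2 = Round(s_1, k_1) = 0xA26D01

0xA26D01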